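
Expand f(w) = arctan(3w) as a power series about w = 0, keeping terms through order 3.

f(0) = 0
f′(0) = 3
f′′(0) = 0
f′′′(0) = -54

-9*w^3 + 3*w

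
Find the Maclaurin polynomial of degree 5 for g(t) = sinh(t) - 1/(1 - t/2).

-11*t^5/480 - t^4/16 + t^3/24 - t^2/4 + t/2 - 1

Expand each term separately and add.
[t^0] = -1;  [t^1] = 1/2;  [t^2] = -1/4;  [t^3] = 1/24;  [t^4] = -1/16;  [t^5] = -11/480.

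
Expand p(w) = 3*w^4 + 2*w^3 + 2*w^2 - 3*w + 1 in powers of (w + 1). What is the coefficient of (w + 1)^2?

14

[(w + 1)^0] = 7;  [(w + 1)^1] = -13;  [(w + 1)^2] = 14.
So c_2 = p′′(-1)/2! = 14.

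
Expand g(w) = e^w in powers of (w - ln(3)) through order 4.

g(ln(3)) = 3
g′(ln(3)) = 3
g′′(ln(3)) = 3
g′′′(ln(3)) = 3
g^(4)(ln(3)) = 3
Then c_k = g^(k)(ln(3))/k! gives each Taylor coefficient.

(w - ln(3))^4/8 + (w - ln(3))^3/2 + 3*(w - ln(3))^2/2 + 3*(w - ln(3)) + 3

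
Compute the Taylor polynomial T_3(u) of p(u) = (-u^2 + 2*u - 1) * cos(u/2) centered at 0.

-u^3/4 - 7*u^2/8 + 2*u - 1

Multiply each power in the prefactor through the base expansion.
p(0) = -1
p′(0) = 2
p′′(0) = -7/4
p′′′(0) = -3/2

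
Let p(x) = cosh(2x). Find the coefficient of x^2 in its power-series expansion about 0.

p(0) = 1
p′(0) = 0
p′′(0) = 4
So c_2 = p′′(0)/2! = 2.

2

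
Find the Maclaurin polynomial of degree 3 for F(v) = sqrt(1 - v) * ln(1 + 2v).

41*v^3/12 - 3*v^2 + 2*v

Take the Cauchy product of the two expansions.
F(0) = 0
F′(0) = 2
F′′(0) = -6
F′′′(0) = 41/2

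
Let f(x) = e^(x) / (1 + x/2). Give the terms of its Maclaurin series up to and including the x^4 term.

x^4/48 + x^3/24 + x^2/4 + x/2 + 1

Expand each factor separately, then convolve coefficients.
[x^0] = 1;  [x^1] = 1/2;  [x^2] = 1/4;  [x^3] = 1/24;  [x^4] = 1/48.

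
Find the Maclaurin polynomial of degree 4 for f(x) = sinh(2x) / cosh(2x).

Write the quotient as an unknown series and match coefficients against numerator = denominator · series.
f(0) = 0
f′(0) = 2
f′′(0) = 0
f′′′(0) = -16
f^(4)(0) = 0
Then c_k = f^(k)(0)/k! gives each Taylor coefficient.

-8*x^3/3 + 2*x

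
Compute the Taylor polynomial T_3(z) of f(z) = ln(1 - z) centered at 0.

-z^3/3 - z^2/2 - z

Differentiate repeatedly and evaluate at the center.
[z^0] = 0;  [z^1] = -1;  [z^2] = -1/2;  [z^3] = -1/3.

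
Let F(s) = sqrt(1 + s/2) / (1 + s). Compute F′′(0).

Expand each factor separately, then convolve coefficients.
From the series, [s^2] F = 23/32; multiply by 2! = 2 to get 23/16.

23/16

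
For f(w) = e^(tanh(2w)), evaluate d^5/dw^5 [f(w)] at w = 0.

Substitute the inner expansion into the outer series and collect powers.
The coefficient of w^5 in the expansion is -4/5, so f^(5)(0) = 5! * (-4/5) = -96.

-96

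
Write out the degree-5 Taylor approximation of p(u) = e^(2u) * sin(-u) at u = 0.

Multiply the two series term by term and collect like powers.
p(0) = 0
p′(0) = -1
p′′(0) = -4
p′′′(0) = -11
p^(4)(0) = -24
p^(5)(0) = -41

-41*u^5/120 - u^4 - 11*u^3/6 - 2*u^2 - u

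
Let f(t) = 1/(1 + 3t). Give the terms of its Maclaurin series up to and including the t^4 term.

81*t^4 - 27*t^3 + 9*t^2 - 3*t + 1

f(0) = 1
f′(0) = -3
f′′(0) = 18
f′′′(0) = -162
f^(4)(0) = 1944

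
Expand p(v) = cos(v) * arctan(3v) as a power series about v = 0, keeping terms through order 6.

2129*v^5/40 - 21*v^3/2 + 3*v

Multiply the two series term by term and collect like powers.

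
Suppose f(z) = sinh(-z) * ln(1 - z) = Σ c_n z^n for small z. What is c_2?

1

Write out both Maclaurin series and multiply, keeping only the needed powers.
So c_2 = f′′(0)/2! = 1.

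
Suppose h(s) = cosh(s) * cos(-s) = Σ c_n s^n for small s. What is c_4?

Write out both Maclaurin series and multiply, keeping only the needed powers.
[s^0] = 1;  [s^1] = 0;  [s^2] = 0;  [s^3] = 0;  [s^4] = -1/6.
So c_4 = h^(4)(0)/4! = -1/6.

-1/6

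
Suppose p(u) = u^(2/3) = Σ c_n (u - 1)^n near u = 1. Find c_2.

p(1) = 1
p′(1) = 2/3
p′′(1) = -2/9
Dividing each by k! gives the coefficients c_0, ..., c_2.

-1/9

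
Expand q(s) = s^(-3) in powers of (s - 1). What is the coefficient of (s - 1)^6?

28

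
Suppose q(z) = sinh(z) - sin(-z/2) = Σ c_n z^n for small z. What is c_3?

Combine the two series term by term.
[z^0] = 0;  [z^1] = 3/2;  [z^2] = 0;  [z^3] = 7/48.

7/48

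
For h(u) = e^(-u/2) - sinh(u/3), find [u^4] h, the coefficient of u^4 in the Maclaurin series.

1/384

Add the two expansions coefficient-wise.
So c_4 = h^(4)(0)/4! = 1/384.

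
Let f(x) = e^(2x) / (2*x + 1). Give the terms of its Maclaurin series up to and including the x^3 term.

-8*x^3/3 + 2*x^2 + 1

Multiply the numerator's expansion by the denominator's geometric series.
[x^0] = 1;  [x^1] = 0;  [x^2] = 2;  [x^3] = -8/3.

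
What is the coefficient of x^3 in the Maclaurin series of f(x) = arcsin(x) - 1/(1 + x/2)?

Add the two expansions coefficient-wise.

7/24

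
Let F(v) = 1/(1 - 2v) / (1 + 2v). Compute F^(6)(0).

46080

Expand each factor separately, then convolve coefficients.
The coefficient of v^6 in the expansion is 64, so F^(6)(0) = 6! * (64) = 46080.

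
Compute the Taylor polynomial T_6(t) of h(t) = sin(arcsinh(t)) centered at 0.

Let u equal the inner series; expand the outer function in u and truncate.
h(0) = 0
h′(0) = 1
h′′(0) = 0
h′′′(0) = -2
h^(4)(0) = 0
h^(5)(0) = 20
h^(6)(0) = 0

t^5/6 - t^3/3 + t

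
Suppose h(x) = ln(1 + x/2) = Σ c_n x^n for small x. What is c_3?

h(0) = 0
h′(0) = 1/2
h′′(0) = -1/4
h′′′(0) = 1/4
So c_3 = h′′′(0)/3! = 1/24.

1/24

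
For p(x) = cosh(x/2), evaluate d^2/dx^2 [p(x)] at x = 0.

1/4

From the series, [x^2] p = 1/8; multiply by 2! = 2 to get 1/4.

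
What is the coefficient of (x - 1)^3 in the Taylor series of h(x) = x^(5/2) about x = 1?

Use the known series and substitute for the argument.
[(x - 1)^0] = 1;  [(x - 1)^1] = 5/2;  [(x - 1)^2] = 15/8;  [(x - 1)^3] = 5/16.

5/16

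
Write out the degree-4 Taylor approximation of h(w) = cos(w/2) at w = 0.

w^4/384 - w^2/8 + 1

Use the known series and substitute for the argument.
h(0) = 1
h′(0) = 0
h′′(0) = -1/4
h′′′(0) = 0
h^(4)(0) = 1/16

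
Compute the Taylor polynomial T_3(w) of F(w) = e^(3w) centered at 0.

F(0) = 1
F′(0) = 3
F′′(0) = 9
F′′′(0) = 27

9*w^3/2 + 9*w^2/2 + 3*w + 1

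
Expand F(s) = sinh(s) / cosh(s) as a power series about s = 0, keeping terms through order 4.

-s^3/3 + s

Invert the denominator's series and multiply.
[s^0] = 0;  [s^1] = 1;  [s^2] = 0;  [s^3] = -1/3;  [s^4] = 0.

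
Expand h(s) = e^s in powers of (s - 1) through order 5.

e*(s - 1)^5/120 + e*(s - 1)^4/24 + e*(s - 1)^3/6 + e*(s - 1)^2/2 + e*(s - 1) + e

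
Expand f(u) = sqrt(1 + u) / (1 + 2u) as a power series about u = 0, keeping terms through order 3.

-91*u^3/16 + 23*u^2/8 - 3*u/2 + 1

Write out both Maclaurin series and multiply, keeping only the needed powers.
f(0) = 1
f′(0) = -3/2
f′′(0) = 23/4
f′′′(0) = -273/8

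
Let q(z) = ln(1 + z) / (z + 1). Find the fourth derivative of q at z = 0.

Use 1/(1 - r) = Σ r^k on the denominator, then take the Cauchy product.
From the series, [z^4] q = -25/12; multiply by 4! = 24 to get -50.

-50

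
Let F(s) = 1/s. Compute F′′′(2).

Apply the Taylor formula c_k = f^(k)(a)/k!.
The coefficient of (s - 2)^3 in the expansion is -1/16, so F′′′(2) = 3! * (-1/16) = -3/8.

-3/8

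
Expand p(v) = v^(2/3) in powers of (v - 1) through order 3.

4*(v - 1)^3/81 - (v - 1)^2/9 + 2*(v - 1)/3 + 1

[(v - 1)^0] = 1;  [(v - 1)^1] = 2/3;  [(v - 1)^2] = -1/9;  [(v - 1)^3] = 4/81.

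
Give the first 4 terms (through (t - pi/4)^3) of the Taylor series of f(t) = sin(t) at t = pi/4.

-sqrt(2)*(t - pi/4)^3/12 - sqrt(2)*(t - pi/4)^2/4 + sqrt(2)*(t - pi/4)/2 + sqrt(2)/2

Compute the successive derivatives at the expansion point and divide by k!.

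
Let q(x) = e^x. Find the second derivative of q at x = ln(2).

2

From the series, [(x - ln(2))^2] q = 1; multiply by 2! = 2 to get 2.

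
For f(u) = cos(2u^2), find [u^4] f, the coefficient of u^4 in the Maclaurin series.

f(0) = 1
f′(0) = 0
f′′(0) = 0
f′′′(0) = 0
f^(4)(0) = -48

-2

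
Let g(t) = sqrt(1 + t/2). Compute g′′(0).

-1/16

From the series, [t^2] g = -1/32; multiply by 2! = 2 to get -1/16.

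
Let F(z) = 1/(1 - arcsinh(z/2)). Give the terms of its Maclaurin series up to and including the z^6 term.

Let u equal the inner series; expand the outer function in u and truncate.

23*z^6/2880 + 23*z^5/1280 + z^4/24 + 5*z^3/48 + z^2/4 + z/2 + 1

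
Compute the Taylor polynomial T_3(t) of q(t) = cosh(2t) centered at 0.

2*t^2 + 1

Compute the successive derivatives at the expansion point and divide by k!.
q(0) = 1
q′(0) = 0
q′′(0) = 4
q′′′(0) = 0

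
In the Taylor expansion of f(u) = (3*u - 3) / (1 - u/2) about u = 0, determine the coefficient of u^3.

Shift and add copies of the series according to the polynomial's terms.
f(0) = -3
f′(0) = 3/2
f′′(0) = 3/2
f′′′(0) = 9/4
Dividing each by k! gives the coefficients c_0, ..., c_3.

3/8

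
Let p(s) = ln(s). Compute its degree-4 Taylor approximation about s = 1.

-(s - 1)^4/4 + (s - 1)^3/3 - (s - 1)^2/2 + (s - 1)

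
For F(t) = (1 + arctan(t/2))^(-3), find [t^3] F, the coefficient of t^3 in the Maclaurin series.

Compose series: expand the inner function first, then feed it into the outer expansion.
F(0) = 1
F′(0) = -3/2
F′′(0) = 3
F′′′(0) = -27/4
So c_3 = F′′′(0)/3! = -9/8.

-9/8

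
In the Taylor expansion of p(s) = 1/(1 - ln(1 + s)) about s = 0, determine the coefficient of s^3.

1/3

Let u equal the inner series; expand the outer function in u and truncate.
p(0) = 1
p′(0) = 1
p′′(0) = 1
p′′′(0) = 2
So c_3 = p′′′(0)/3! = 1/3.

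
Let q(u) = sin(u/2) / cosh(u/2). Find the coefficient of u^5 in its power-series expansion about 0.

Divide the numerator series by the denominator series (power-series long division).
[u^0] = 0;  [u^1] = 1/2;  [u^2] = 0;  [u^3] = -1/12;  [u^4] = 0;  [u^5] = 3/320.

3/320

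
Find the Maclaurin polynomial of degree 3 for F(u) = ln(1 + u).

u^3/3 - u^2/2 + u

F(0) = 0
F′(0) = 1
F′′(0) = -1
F′′′(0) = 2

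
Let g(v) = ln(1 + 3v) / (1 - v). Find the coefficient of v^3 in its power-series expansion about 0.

15/2

Take the Cauchy product of the two expansions.
g(0) = 0
g′(0) = 3
g′′(0) = -3
g′′′(0) = 45
So c_3 = g′′′(0)/3! = 15/2.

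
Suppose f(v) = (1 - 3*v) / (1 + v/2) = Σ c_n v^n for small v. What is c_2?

7/4

Shift and add copies of the series according to the polynomial's terms.
f(0) = 1
f′(0) = -7/2
f′′(0) = 7/2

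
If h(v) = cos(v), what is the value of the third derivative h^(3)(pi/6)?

Differentiate repeatedly and evaluate at the center.
The coefficient of (v - pi/6)^3 in the expansion is 1/12, so h′′′(pi/6) = 3! * (1/12) = 1/2.

1/2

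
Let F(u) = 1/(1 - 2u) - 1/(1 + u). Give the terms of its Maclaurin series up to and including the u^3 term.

9*u^3 + 3*u^2 + 3*u

Expand each term separately and add.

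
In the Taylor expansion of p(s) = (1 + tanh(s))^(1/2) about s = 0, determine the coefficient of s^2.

-1/8

Compose series: expand the inner function first, then feed it into the outer expansion.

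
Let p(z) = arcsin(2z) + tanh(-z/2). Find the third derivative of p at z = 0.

Combine the two series term by term.
From the series, [z^3] p = 11/8; multiply by 3! = 6 to get 33/4.

33/4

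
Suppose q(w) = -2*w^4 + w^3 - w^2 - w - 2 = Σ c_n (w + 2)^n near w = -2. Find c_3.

17

Compute the successive derivatives at the expansion point and divide by k!.
[(w + 2)^0] = -44;  [(w + 2)^1] = 79;  [(w + 2)^2] = -55;  [(w + 2)^3] = 17.
So c_3 = q′′′(-2)/3! = 17.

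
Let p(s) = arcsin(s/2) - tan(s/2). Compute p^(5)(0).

Expand each term separately and add.
From the series, [s^5] p = -7/3840; multiply by 5! = 120 to get -7/32.

-7/32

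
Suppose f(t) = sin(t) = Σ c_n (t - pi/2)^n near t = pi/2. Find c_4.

1/24

[(t - pi/2)^0] = 1;  [(t - pi/2)^1] = 0;  [(t - pi/2)^2] = -1/2;  [(t - pi/2)^3] = 0;  [(t - pi/2)^4] = 1/24.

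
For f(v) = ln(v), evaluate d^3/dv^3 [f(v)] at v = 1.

2

Differentiate repeatedly and evaluate at the center.
From the series, [(v - 1)^3] f = 1/3; multiply by 3! = 6 to get 2.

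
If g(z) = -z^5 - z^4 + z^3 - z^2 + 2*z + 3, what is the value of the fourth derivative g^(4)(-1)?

96

Compute the successive derivatives at the expansion point and divide by k!.
From the series, [(z + 1)^4] g = 4; multiply by 4! = 24 to get 96.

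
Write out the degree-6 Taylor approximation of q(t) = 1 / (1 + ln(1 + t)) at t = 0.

3289*t^6/360 - 347*t^5/60 + 11*t^4/3 - 7*t^3/3 + 3*t^2/2 - t + 1

Expand as Σ (-1)^k u^k with u equal to the inner function's series.
q(0) = 1
q′(0) = -1
q′′(0) = 3
q′′′(0) = -14
q^(4)(0) = 88
q^(5)(0) = -694
q^(6)(0) = 6578
Then c_k = q^(k)(0)/k! gives each Taylor coefficient.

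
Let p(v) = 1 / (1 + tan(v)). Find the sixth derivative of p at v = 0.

Write 1/(1+u) = 1 - u + u^2 - u^3 + ... and substitute the series for u.
The coefficient of v^6 in the expansion is 122/45, so p^(6)(0) = 6! * (122/45) = 1952.

1952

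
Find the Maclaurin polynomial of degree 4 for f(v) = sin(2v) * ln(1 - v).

Write out both Maclaurin series and multiply, keeping only the needed powers.
[v^0] = 0;  [v^1] = 0;  [v^2] = -2;  [v^3] = -1;  [v^4] = 2/3.

2*v^4/3 - v^3 - 2*v^2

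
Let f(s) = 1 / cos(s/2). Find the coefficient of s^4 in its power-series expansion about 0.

5/384

Invert the denominator's series and multiply.
f(0) = 1
f′(0) = 0
f′′(0) = 1/4
f′′′(0) = 0
f^(4)(0) = 5/16
Then c_k = f^(k)(0)/k! gives each Taylor coefficient.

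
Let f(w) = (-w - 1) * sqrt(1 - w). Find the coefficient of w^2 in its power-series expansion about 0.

5/8

Multiply each power in the prefactor through the base expansion.
So c_2 = f′′(0)/2! = 5/8.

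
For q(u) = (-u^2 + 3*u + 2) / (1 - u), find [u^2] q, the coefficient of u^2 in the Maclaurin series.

Multiply each power in the prefactor through the base expansion.
[u^0] = 2;  [u^1] = 5;  [u^2] = 4.
So c_2 = q′′(0)/2! = 4.

4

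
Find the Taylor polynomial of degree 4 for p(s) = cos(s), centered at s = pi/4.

sqrt(2)*(s - pi/4)^4/48 + sqrt(2)*(s - pi/4)^3/12 - sqrt(2)*(s - pi/4)^2/4 - sqrt(2)*(s - pi/4)/2 + sqrt(2)/2

Compute the successive derivatives at the expansion point and divide by k!.
p(pi/4) = sqrt(2)/2
p′(pi/4) = -sqrt(2)/2
p′′(pi/4) = -sqrt(2)/2
p′′′(pi/4) = sqrt(2)/2
p^(4)(pi/4) = sqrt(2)/2
Dividing each by k! gives the coefficients c_0, ..., c_4.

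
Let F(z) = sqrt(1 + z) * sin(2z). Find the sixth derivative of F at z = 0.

603/8

Take the Cauchy product of the two expansions.
From the series, [z^6] F = 67/640; multiply by 6! = 720 to get 603/8.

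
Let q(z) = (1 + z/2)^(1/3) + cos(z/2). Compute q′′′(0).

Expand each term separately and add.
The coefficient of z^3 in the expansion is 5/648, so q′′′(0) = 3! * (5/648) = 5/108.

5/108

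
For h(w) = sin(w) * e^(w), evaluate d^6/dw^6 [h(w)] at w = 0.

Write out both Maclaurin series and multiply, keeping only the needed powers.
From the series, [w^6] h = -1/90; multiply by 6! = 720 to get -8.

-8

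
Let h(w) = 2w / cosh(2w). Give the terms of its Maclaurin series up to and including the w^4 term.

-4*w^3 + 2*w

Write the quotient as an unknown series and match coefficients against numerator = denominator · series.
[w^0] = 0;  [w^1] = 2;  [w^2] = 0;  [w^3] = -4;  [w^4] = 0.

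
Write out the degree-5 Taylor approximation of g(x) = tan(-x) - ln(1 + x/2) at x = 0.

-67*x^5/480 + x^4/64 - 3*x^3/8 + x^2/8 - 3*x/2

Combine the two series term by term.
[x^0] = 0;  [x^1] = -3/2;  [x^2] = 1/8;  [x^3] = -3/8;  [x^4] = 1/64;  [x^5] = -67/480.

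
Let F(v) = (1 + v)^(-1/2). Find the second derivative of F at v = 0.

From the series, [v^2] F = 3/8; multiply by 2! = 2 to get 3/4.

3/4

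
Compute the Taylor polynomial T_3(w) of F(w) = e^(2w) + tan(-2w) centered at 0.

Combine the two series term by term.
F(0) = 1
F′(0) = 0
F′′(0) = 4
F′′′(0) = -8
Dividing each by k! gives the coefficients c_0, ..., c_3.

-4*w^3/3 + 2*w^2 + 1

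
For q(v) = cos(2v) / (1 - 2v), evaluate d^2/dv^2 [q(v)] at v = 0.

4

Take the Cauchy product of the two expansions.
The coefficient of v^2 in the expansion is 2, so q′′(0) = 2! * (2) = 4.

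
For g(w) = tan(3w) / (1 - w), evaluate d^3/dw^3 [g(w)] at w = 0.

Write out both Maclaurin series and multiply, keeping only the needed powers.
The coefficient of w^3 in the expansion is 12, so g′′′(0) = 3! * (12) = 72.

72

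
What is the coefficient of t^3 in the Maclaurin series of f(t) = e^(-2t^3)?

-2

c_3 = f′′′(0)/3! = -2.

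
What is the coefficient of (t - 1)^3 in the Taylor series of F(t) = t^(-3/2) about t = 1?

-35/16

F(1) = 1
F′(1) = -3/2
F′′(1) = 15/4
F′′′(1) = -105/8
Then c_k = F^(k)(1)/k! gives each Taylor coefficient.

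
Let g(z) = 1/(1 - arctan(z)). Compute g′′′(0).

Let u equal the inner series; expand the outer function in u and truncate.
From the series, [z^3] g = 2/3; multiply by 3! = 6 to get 4.

4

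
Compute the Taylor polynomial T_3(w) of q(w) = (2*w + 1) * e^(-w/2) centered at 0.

11*w^3/48 - 7*w^2/8 + 3*w/2 + 1

Distribute the polynomial across the series and collect like powers.
q(0) = 1
q′(0) = 3/2
q′′(0) = -7/4
q′′′(0) = 11/8
Then c_k = q^(k)(0)/k! gives each Taylor coefficient.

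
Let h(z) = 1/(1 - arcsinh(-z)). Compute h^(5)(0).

-69

Plug the Maclaurin series of the inner function into that of the outer and collect terms.
The coefficient of z^5 in the expansion is -23/40, so h^(5)(0) = 5! * (-23/40) = -69.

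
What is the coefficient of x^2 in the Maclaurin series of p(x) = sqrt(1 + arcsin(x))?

-1/8

Plug the Maclaurin series of the inner function into that of the outer and collect terms.
p(0) = 1
p′(0) = 1/2
p′′(0) = -1/4
So c_2 = p′′(0)/2! = -1/8.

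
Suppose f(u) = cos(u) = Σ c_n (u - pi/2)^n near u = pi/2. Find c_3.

Use the known series and substitute for the argument.
[(u - pi/2)^0] = 0;  [(u - pi/2)^1] = -1;  [(u - pi/2)^2] = 0;  [(u - pi/2)^3] = 1/6.

1/6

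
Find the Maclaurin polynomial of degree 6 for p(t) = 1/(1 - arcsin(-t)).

Compose series: expand the inner function first, then feed it into the outer expansion.

83*t^6/45 - 63*t^5/40 + 4*t^4/3 - 7*t^3/6 + t^2 - t + 1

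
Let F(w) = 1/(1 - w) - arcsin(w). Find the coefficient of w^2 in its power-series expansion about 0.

Expand each term separately and add.
So c_2 = F′′(0)/2! = 1.

1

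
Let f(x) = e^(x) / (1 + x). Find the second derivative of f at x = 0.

1

Expand each factor separately, then convolve coefficients.
From the series, [x^2] f = 1/2; multiply by 2! = 2 to get 1.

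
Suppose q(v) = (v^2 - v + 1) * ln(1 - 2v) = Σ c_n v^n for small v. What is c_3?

-8/3

Shift and add copies of the series according to the polynomial's terms.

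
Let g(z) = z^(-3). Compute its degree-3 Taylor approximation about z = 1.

-10*(z - 1)^3 + 6*(z - 1)^2 - 3*(z - 1) + 1

[(z - 1)^0] = 1;  [(z - 1)^1] = -3;  [(z - 1)^2] = 6;  [(z - 1)^3] = -10.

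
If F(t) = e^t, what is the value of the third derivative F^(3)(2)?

From the series, [(t - 2)^3] F = e^(2)/6; multiply by 3! = 6 to get e^(2).

e^(2)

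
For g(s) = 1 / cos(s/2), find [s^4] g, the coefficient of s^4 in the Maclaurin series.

Divide the numerator series by the denominator series (power-series long division).
g(0) = 1
g′(0) = 0
g′′(0) = 1/4
g′′′(0) = 0
g^(4)(0) = 5/16
Dividing each by k! gives the coefficients c_0, ..., c_4.

5/384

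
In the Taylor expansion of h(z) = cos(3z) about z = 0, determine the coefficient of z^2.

-9/2

h(0) = 1
h′(0) = 0
h′′(0) = -9
So c_2 = h′′(0)/2! = -9/2.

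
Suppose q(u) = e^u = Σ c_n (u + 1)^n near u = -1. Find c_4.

e^(-1)/24

Differentiate repeatedly and evaluate at the center.
[(u + 1)^0] = e^(-1);  [(u + 1)^1] = e^(-1);  [(u + 1)^2] = e^(-1)/2;  [(u + 1)^3] = e^(-1)/6;  [(u + 1)^4] = e^(-1)/24.
So c_4 = q^(4)(-1)/4! = e^(-1)/24.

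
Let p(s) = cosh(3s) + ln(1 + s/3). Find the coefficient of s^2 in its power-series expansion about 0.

Expand each term separately and add.
p(0) = 1
p′(0) = 1/3
p′′(0) = 80/9
So c_2 = p′′(0)/2! = 40/9.

40/9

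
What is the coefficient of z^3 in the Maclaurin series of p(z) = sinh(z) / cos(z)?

2/3

Invert the denominator's series and multiply.
p(0) = 0
p′(0) = 1
p′′(0) = 0
p′′′(0) = 4
Then c_k = p^(k)(0)/k! gives each Taylor coefficient.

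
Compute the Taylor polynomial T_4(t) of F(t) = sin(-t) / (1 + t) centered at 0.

Expand each factor separately, then convolve coefficients.

5*t^4/6 - 5*t^3/6 + t^2 - t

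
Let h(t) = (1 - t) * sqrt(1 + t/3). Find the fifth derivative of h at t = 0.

185/2592

Distribute the polynomial across the series and collect like powers.
From the series, [t^5] h = 37/62208; multiply by 5! = 120 to get 185/2592.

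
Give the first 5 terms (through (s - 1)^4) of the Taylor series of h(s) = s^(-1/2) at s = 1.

[(s - 1)^0] = 1;  [(s - 1)^1] = -1/2;  [(s - 1)^2] = 3/8;  [(s - 1)^3] = -5/16;  [(s - 1)^4] = 35/128.

35*(s - 1)^4/128 - 5*(s - 1)^3/16 + 3*(s - 1)^2/8 - (s - 1)/2 + 1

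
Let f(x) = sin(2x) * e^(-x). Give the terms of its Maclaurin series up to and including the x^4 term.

x^4 - x^3/3 - 2*x^2 + 2*x

Take the Cauchy product of the two expansions.
[x^0] = 0;  [x^1] = 2;  [x^2] = -2;  [x^3] = -1/3;  [x^4] = 1.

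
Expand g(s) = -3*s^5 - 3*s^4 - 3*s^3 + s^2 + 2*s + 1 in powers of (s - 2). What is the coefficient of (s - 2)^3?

g(2) = -159
g′(2) = -366
g′′(2) = -658
g′′′(2) = -882
Then c_k = g^(k)(2)/k! gives each Taylor coefficient.

-147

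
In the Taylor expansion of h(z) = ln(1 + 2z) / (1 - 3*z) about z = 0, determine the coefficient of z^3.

44/3

Expand 1/(denominator) as a geometric series and multiply by the numerator's series.
h(0) = 0
h′(0) = 2
h′′(0) = 8
h′′′(0) = 88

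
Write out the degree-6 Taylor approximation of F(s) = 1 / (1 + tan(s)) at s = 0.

Use the geometric series for the reciprocal, then substitute.
F(0) = 1
F′(0) = -1
F′′(0) = 2
F′′′(0) = -8
F^(4)(0) = 40
F^(5)(0) = -256
F^(6)(0) = 1952
Dividing each by k! gives the coefficients c_0, ..., c_6.

122*s^6/45 - 32*s^5/15 + 5*s^4/3 - 4*s^3/3 + s^2 - s + 1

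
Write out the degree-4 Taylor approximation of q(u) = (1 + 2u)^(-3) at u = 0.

240*u^4 - 80*u^3 + 24*u^2 - 6*u + 1

q(0) = 1
q′(0) = -6
q′′(0) = 48
q′′′(0) = -480
q^(4)(0) = 5760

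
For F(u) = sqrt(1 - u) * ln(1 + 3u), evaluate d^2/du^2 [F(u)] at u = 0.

Expand each factor separately, then convolve coefficients.
From the series, [u^2] F = -6; multiply by 2! = 2 to get -12.

-12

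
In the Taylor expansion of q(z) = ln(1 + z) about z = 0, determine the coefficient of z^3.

q(0) = 0
q′(0) = 1
q′′(0) = -1
q′′′(0) = 2
So c_3 = q′′′(0)/3! = 1/3.

1/3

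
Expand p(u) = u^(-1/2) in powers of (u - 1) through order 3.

-5*(u - 1)^3/16 + 3*(u - 1)^2/8 - (u - 1)/2 + 1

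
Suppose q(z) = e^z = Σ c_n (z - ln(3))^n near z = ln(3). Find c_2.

3/2

Compute the successive derivatives at the expansion point and divide by k!.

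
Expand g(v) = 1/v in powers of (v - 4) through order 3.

Use the known series and substitute for the argument.
g(4) = 1/4
g′(4) = -1/16
g′′(4) = 1/32
g′′′(4) = -3/128

-(v - 4)^3/256 + (v - 4)^2/64 - (v - 4)/16 + 1/4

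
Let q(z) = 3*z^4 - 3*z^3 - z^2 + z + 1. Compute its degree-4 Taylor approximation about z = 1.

3*(z - 1)^4 + 9*(z - 1)^3 + 8*(z - 1)^2 + 2*(z - 1) + 1

Apply the Taylor formula c_k = f^(k)(a)/k!.
q(1) = 1
q′(1) = 2
q′′(1) = 16
q′′′(1) = 54
q^(4)(1) = 72
Dividing each by k! gives the coefficients c_0, ..., c_4.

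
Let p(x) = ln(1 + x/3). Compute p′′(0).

-1/9

From the series, [x^2] p = -1/18; multiply by 2! = 2 to get -1/9.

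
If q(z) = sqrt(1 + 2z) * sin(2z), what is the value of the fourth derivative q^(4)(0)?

-8

Expand each factor separately, then convolve coefficients.
The coefficient of z^4 in the expansion is -1/3, so q^(4)(0) = 4! * (-1/3) = -8.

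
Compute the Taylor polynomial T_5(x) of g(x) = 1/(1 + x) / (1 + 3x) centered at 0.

-364*x^5 + 121*x^4 - 40*x^3 + 13*x^2 - 4*x + 1

Write out both Maclaurin series and multiply, keeping only the needed powers.
g(0) = 1
g′(0) = -4
g′′(0) = 26
g′′′(0) = -240
g^(4)(0) = 2904
g^(5)(0) = -43680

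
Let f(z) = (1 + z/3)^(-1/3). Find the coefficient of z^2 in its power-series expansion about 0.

2/81

[z^0] = 1;  [z^1] = -1/9;  [z^2] = 2/81.
So c_2 = f′′(0)/2! = 2/81.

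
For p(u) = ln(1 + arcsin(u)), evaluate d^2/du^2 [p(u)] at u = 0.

Substitute the inner expansion into the outer series and collect powers.
The coefficient of u^2 in the expansion is -1/2, so p′′(0) = 2! * (-1/2) = -1.

-1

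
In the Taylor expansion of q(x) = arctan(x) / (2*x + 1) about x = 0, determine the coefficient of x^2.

-2

Multiply the numerator's expansion by the denominator's geometric series.
[x^0] = 0;  [x^1] = 1;  [x^2] = -2.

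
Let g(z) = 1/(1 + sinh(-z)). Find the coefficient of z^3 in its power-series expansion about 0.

7/6

Let u equal the inner series; expand the outer function in u and truncate.
g(0) = 1
g′(0) = 1
g′′(0) = 2
g′′′(0) = 7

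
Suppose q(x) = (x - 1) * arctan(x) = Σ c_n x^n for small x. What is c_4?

Distribute the polynomial across the series and collect like powers.
So c_4 = q^(4)(0)/4! = -1/3.

-1/3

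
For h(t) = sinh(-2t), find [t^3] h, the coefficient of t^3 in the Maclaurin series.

-4/3

c_3 = h′′′(0)/3! = -4/3.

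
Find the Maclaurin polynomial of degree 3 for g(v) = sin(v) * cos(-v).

Multiply the two series term by term and collect like powers.
g(0) = 0
g′(0) = 1
g′′(0) = 0
g′′′(0) = -4

-2*v^3/3 + v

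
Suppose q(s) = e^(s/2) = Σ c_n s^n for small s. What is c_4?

[s^0] = 1;  [s^1] = 1/2;  [s^2] = 1/8;  [s^3] = 1/48;  [s^4] = 1/384.

1/384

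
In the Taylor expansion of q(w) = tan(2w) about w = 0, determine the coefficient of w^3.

8/3

q(0) = 0
q′(0) = 2
q′′(0) = 0
q′′′(0) = 16
The Taylor polynomial is Σ q^(k)(0)/k! · w^k.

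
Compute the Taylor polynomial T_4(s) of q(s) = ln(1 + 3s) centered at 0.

-81*s^4/4 + 9*s^3 - 9*s^2/2 + 3*s

q(0) = 0
q′(0) = 3
q′′(0) = -9
q′′′(0) = 54
q^(4)(0) = -486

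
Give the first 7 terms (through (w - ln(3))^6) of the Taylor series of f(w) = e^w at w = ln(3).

(w - ln(3))^6/240 + (w - ln(3))^5/40 + (w - ln(3))^4/8 + (w - ln(3))^3/2 + 3*(w - ln(3))^2/2 + 3*(w - ln(3)) + 3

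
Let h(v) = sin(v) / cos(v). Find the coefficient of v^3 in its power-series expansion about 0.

1/3

Write the quotient as an unknown series and match coefficients against numerator = denominator · series.
h(0) = 0
h′(0) = 1
h′′(0) = 0
h′′′(0) = 2
So c_3 = h′′′(0)/3! = 1/3.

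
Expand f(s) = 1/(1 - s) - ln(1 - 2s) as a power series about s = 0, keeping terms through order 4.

5*s^4 + 11*s^3/3 + 3*s^2 + 3*s + 1

Add the two expansions coefficient-wise.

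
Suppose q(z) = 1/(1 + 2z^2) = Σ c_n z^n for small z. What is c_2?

-2

q(0) = 1
q′(0) = 0
q′′(0) = -4
So c_2 = q′′(0)/2! = -2.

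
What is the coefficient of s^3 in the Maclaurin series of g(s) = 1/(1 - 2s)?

8

Compute the successive derivatives at the expansion point and divide by k!.
g(0) = 1
g′(0) = 2
g′′(0) = 8
g′′′(0) = 48
Dividing each by k! gives the coefficients c_0, ..., c_3.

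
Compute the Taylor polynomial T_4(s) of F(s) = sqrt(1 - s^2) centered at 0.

F(0) = 1
F′(0) = 0
F′′(0) = -1
F′′′(0) = 0
F^(4)(0) = -3
Dividing each by k! gives the coefficients c_0, ..., c_4.

-s^4/8 - s^2/2 + 1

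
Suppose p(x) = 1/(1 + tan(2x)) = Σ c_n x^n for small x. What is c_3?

-32/3

Substitute the inner expansion into the outer series and collect powers.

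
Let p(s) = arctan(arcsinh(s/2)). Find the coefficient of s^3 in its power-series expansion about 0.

-1/16

Substitute the inner expansion into the outer series and collect powers.
p(0) = 0
p′(0) = 1/2
p′′(0) = 0
p′′′(0) = -3/8
Then c_k = p^(k)(0)/k! gives each Taylor coefficient.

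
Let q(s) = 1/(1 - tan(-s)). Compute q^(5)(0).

Compose series: expand the inner function first, then feed it into the outer expansion.
The coefficient of s^5 in the expansion is -32/15, so q^(5)(0) = 5! * (-32/15) = -256.

-256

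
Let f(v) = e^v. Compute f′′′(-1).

e^(-1)

The coefficient of (v + 1)^3 in the expansion is e^(-1)/6, so f′′′(-1) = 3! * (e^(-1)/6) = e^(-1).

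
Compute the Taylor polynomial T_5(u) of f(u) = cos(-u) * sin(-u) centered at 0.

Take the Cauchy product of the two expansions.
f(0) = 0
f′(0) = -1
f′′(0) = 0
f′′′(0) = 4
f^(4)(0) = 0
f^(5)(0) = -16
Dividing each by k! gives the coefficients c_0, ..., c_5.

-2*u^5/15 + 2*u^3/3 - u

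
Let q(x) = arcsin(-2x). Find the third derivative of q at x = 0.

-8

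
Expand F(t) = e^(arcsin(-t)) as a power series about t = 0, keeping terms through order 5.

Plug the Maclaurin series of the inner function into that of the outer and collect terms.
F(0) = 1
F′(0) = -1
F′′(0) = 1
F′′′(0) = -2
F^(4)(0) = 5
F^(5)(0) = -20
The Taylor polynomial is Σ F^(k)(0)/k! · t^k.

-t^5/6 + 5*t^4/24 - t^3/3 + t^2/2 - t + 1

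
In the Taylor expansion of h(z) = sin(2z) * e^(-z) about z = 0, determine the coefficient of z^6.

Expand each factor separately, then convolve coefficients.
h(0) = 0
h′(0) = 2
h′′(0) = -4
h′′′(0) = -2
h^(4)(0) = 24
h^(5)(0) = -38
h^(6)(0) = -44
So c_6 = h^(6)(0)/6! = -11/180.

-11/180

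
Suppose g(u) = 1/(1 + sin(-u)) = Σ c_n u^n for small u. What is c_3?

5/6

Plug the Maclaurin series of the inner function into that of the outer and collect terms.
g(0) = 1
g′(0) = 1
g′′(0) = 2
g′′′(0) = 5
So c_3 = g′′′(0)/3! = 5/6.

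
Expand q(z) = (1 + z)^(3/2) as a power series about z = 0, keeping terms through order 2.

3*z^2/8 + 3*z/2 + 1

[z^0] = 1;  [z^1] = 3/2;  [z^2] = 3/8.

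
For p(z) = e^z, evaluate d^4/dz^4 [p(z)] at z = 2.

The coefficient of (z - 2)^4 in the expansion is e^(2)/24, so p^(4)(2) = 4! * (e^(2)/24) = e^(2).

e^(2)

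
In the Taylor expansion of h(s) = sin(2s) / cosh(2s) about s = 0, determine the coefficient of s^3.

-16/3

Divide the numerator series by the denominator series (power-series long division).
h(0) = 0
h′(0) = 2
h′′(0) = 0
h′′′(0) = -32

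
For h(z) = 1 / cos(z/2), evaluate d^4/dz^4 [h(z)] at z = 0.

5/16

Invert the denominator's series and multiply.
The coefficient of z^4 in the expansion is 5/384, so h^(4)(0) = 4! * (5/384) = 5/16.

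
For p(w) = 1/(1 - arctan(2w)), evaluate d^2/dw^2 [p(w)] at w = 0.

Plug the Maclaurin series of the inner function into that of the outer and collect terms.
The coefficient of w^2 in the expansion is 4, so p′′(0) = 2! * (4) = 8.

8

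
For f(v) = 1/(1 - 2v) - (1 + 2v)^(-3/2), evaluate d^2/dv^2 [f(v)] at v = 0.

Combine the two series term by term.
The coefficient of v^2 in the expansion is -7/2, so f′′(0) = 2! * (-7/2) = -7.

-7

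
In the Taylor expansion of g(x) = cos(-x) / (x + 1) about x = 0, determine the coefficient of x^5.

-13/24

Use 1/(1 - r) = Σ r^k on the denominator, then take the Cauchy product.
g(0) = 1
g′(0) = -1
g′′(0) = 1
g′′′(0) = -3
g^(4)(0) = 13
g^(5)(0) = -65
The Taylor polynomial is Σ g^(k)(0)/k! · x^k.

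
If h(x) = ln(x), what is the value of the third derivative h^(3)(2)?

The coefficient of (x - 2)^3 in the expansion is 1/24, so h′′′(2) = 3! * (1/24) = 1/4.

1/4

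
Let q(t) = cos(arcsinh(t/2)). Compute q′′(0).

-1/4

Let u equal the inner series; expand the outer function in u and truncate.
The coefficient of t^2 in the expansion is -1/8, so q′′(0) = 2! * (-1/8) = -1/4.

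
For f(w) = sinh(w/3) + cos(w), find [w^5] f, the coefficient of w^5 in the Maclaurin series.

Add the two expansions coefficient-wise.
[w^0] = 1;  [w^1] = 1/3;  [w^2] = -1/2;  [w^3] = 1/162;  [w^4] = 1/24;  [w^5] = 1/29160.
So c_5 = f^(5)(0)/5! = 1/29160.

1/29160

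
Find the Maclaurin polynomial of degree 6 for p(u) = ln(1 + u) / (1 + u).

Take the Cauchy product of the two expansions.

-49*u^6/20 + 137*u^5/60 - 25*u^4/12 + 11*u^3/6 - 3*u^2/2 + u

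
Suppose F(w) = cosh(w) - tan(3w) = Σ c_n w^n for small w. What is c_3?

-9

Combine the two series term by term.
F(0) = 1
F′(0) = -3
F′′(0) = 1
F′′′(0) = -54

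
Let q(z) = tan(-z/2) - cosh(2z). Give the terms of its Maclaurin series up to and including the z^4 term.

-2*z^4/3 - z^3/24 - 2*z^2 - z/2 - 1

Expand each term separately and add.
q(0) = -1
q′(0) = -1/2
q′′(0) = -4
q′′′(0) = -1/4
q^(4)(0) = -16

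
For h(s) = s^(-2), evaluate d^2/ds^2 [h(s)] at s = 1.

6

The coefficient of (s - 1)^2 in the expansion is 3, so h′′(1) = 2! * (3) = 6.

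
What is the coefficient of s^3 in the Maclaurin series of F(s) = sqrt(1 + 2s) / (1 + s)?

Write out both Maclaurin series and multiply, keeping only the needed powers.
[s^0] = 1;  [s^1] = 0;  [s^2] = -1/2;  [s^3] = 1.

1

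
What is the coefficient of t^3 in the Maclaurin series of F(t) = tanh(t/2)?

Compute the successive derivatives at the expansion point and divide by k!.
[t^0] = 0;  [t^1] = 1/2;  [t^2] = 0;  [t^3] = -1/24.

-1/24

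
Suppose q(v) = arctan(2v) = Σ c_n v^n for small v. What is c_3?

Differentiate repeatedly and evaluate at the center.
q(0) = 0
q′(0) = 2
q′′(0) = 0
q′′′(0) = -16
Dividing each by k! gives the coefficients c_0, ..., c_3.

-8/3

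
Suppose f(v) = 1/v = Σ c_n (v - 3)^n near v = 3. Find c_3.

[(v - 3)^0] = 1/3;  [(v - 3)^1] = -1/9;  [(v - 3)^2] = 1/27;  [(v - 3)^3] = -1/81.
So c_3 = f′′′(3)/3! = -1/81.

-1/81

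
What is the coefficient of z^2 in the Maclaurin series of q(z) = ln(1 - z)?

Compute the successive derivatives at the expansion point and divide by k!.
[z^0] = 0;  [z^1] = -1;  [z^2] = -1/2.
So c_2 = q′′(0)/2! = -1/2.

-1/2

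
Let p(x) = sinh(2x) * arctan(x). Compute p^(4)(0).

Multiply the two series term by term and collect like powers.
From the series, [x^4] p = 2/3; multiply by 4! = 24 to get 16.

16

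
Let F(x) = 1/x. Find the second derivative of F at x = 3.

2/27

The coefficient of (x - 3)^2 in the expansion is 1/27, so F′′(3) = 2! * (1/27) = 2/27.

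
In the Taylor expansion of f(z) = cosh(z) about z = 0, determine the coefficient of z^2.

1/2

f(0) = 1
f′(0) = 0
f′′(0) = 1
Dividing each by k! gives the coefficients c_0, ..., c_2.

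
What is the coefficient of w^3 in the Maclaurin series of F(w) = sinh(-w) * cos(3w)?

13/3

Multiply the two series term by term and collect like powers.
So c_3 = F′′′(0)/3! = 13/3.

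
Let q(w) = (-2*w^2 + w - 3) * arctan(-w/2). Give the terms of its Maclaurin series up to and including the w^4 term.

Shift and add copies of the series according to the polynomial's terms.

w^4/24 + 7*w^3/8 - w^2/2 + 3*w/2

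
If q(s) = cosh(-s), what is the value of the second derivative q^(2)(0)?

1

From the series, [s^2] q = 1/2; multiply by 2! = 2 to get 1.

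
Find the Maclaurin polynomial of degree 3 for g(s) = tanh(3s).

-9*s^3 + 3*s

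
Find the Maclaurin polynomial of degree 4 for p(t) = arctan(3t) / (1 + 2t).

Expand each factor separately, then convolve coefficients.

-6*t^4 + 3*t^3 - 6*t^2 + 3*t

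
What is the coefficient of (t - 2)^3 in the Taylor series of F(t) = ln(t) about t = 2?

1/24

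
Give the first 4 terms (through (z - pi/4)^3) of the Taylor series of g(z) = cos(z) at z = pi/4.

Use the known series and substitute for the argument.
[(z - pi/4)^0] = sqrt(2)/2;  [(z - pi/4)^1] = -sqrt(2)/2;  [(z - pi/4)^2] = -sqrt(2)/4;  [(z - pi/4)^3] = sqrt(2)/12.

sqrt(2)*(z - pi/4)^3/12 - sqrt(2)*(z - pi/4)^2/4 - sqrt(2)*(z - pi/4)/2 + sqrt(2)/2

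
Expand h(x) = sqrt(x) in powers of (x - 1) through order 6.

Apply the Taylor formula c_k = f^(k)(a)/k!.
[(x - 1)^0] = 1;  [(x - 1)^1] = 1/2;  [(x - 1)^2] = -1/8;  [(x - 1)^3] = 1/16;  [(x - 1)^4] = -5/128;  [(x - 1)^5] = 7/256;  [(x - 1)^6] = -21/1024.

-21*(x - 1)^6/1024 + 7*(x - 1)^5/256 - 5*(x - 1)^4/128 + (x - 1)^3/16 - (x - 1)^2/8 + (x - 1)/2 + 1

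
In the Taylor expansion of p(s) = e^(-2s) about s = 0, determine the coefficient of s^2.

[s^0] = 1;  [s^1] = -2;  [s^2] = 2.

2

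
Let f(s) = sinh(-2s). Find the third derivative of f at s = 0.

The coefficient of s^3 in the expansion is -4/3, so f′′′(0) = 3! * (-4/3) = -8.

-8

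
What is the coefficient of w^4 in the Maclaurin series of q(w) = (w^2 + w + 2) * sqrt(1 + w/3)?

Multiply each power in the prefactor through the base expansion.
[w^0] = 2;  [w^1] = 4/3;  [w^2] = 41/36;  [w^3] = 17/108;  [w^4] = -65/5184.
So c_4 = q^(4)(0)/4! = -65/5184.

-65/5184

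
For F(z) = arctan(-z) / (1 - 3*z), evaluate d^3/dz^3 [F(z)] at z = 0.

-52

Use 1/(1 - r) = Σ r^k on the denominator, then take the Cauchy product.
The coefficient of z^3 in the expansion is -26/3, so F′′′(0) = 3! * (-26/3) = -52.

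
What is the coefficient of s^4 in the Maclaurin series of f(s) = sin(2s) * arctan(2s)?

-8

Write out both Maclaurin series and multiply, keeping only the needed powers.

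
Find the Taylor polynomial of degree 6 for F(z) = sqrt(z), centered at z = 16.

Apply the Taylor formula c_k = f^(k)(a)/k!.
F(16) = 4
F′(16) = 1/8
F′′(16) = -1/256
F′′′(16) = 3/8192
F^(4)(16) = -15/262144
F^(5)(16) = 105/8388608
F^(6)(16) = -945/268435456
Dividing each by k! gives the coefficients c_0, ..., c_6.

-21*(z - 16)^6/4294967296 + 7*(z - 16)^5/67108864 - 5*(z - 16)^4/2097152 + (z - 16)^3/16384 - (z - 16)^2/512 + (z - 16)/8 + 4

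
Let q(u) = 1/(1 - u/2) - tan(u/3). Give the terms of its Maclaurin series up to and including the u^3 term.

Add the two expansions coefficient-wise.
[u^0] = 1;  [u^1] = 1/6;  [u^2] = 1/4;  [u^3] = 73/648.

73*u^3/648 + u^2/4 + u/6 + 1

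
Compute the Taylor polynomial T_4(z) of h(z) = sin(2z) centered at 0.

-4*z^3/3 + 2*z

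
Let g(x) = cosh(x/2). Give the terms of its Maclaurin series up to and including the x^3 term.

x^2/8 + 1

Compute the successive derivatives at the expansion point and divide by k!.
g(0) = 1
g′(0) = 0
g′′(0) = 1/4
g′′′(0) = 0
The Taylor polynomial is Σ g^(k)(0)/k! · x^k.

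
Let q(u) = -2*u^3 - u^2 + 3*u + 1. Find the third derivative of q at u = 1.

From the series, [(u - 1)^3] q = -2; multiply by 3! = 6 to get -12.

-12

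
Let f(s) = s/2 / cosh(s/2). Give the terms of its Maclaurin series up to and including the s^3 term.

-s^3/16 + s/2

Divide the numerator series by the denominator series (power-series long division).
[s^0] = 0;  [s^1] = 1/2;  [s^2] = 0;  [s^3] = -1/16.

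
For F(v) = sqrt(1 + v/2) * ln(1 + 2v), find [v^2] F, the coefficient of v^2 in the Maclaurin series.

-3/2

Write out both Maclaurin series and multiply, keeping only the needed powers.
[v^0] = 0;  [v^1] = 2;  [v^2] = -3/2.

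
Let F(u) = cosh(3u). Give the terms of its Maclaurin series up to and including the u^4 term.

27*u^4/8 + 9*u^2/2 + 1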